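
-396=-396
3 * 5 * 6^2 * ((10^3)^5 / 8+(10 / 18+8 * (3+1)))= 67500000000017580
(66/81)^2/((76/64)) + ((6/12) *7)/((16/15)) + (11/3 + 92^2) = 3754842995/443232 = 8471.51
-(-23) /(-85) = -23 /85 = -0.27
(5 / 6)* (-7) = -35 / 6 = -5.83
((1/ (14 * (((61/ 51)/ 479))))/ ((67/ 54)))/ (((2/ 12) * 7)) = 3957498/ 200263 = 19.76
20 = 20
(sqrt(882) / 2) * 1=21 * sqrt(2) / 2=14.85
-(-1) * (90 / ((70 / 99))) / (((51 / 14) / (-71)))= -42174 / 17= -2480.82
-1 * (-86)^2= -7396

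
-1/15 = -0.07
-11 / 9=-1.22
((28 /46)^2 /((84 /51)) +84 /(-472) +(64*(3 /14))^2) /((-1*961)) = -0.20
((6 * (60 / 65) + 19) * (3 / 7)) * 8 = 7656 / 91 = 84.13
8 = 8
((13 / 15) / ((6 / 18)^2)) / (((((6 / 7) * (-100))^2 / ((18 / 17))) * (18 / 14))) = 0.00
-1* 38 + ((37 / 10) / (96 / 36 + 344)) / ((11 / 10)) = -434609 / 11440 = -37.99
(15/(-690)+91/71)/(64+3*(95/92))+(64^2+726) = 2113408856/438283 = 4822.02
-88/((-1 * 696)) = 0.13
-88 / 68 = -22 / 17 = -1.29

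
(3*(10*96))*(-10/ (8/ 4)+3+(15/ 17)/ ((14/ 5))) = -577440/ 119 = -4852.44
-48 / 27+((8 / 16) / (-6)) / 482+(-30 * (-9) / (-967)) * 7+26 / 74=-2099111297 / 620837208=-3.38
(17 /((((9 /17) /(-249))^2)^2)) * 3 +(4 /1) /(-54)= 7487114364455 /3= 2495704788151.67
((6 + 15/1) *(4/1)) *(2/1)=168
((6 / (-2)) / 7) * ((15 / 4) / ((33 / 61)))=-915 / 308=-2.97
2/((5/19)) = 38/5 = 7.60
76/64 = 1.19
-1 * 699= -699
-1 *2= -2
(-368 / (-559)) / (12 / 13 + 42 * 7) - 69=-5687555 / 82431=-69.00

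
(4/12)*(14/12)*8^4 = 14336/9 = 1592.89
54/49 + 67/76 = 7387/3724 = 1.98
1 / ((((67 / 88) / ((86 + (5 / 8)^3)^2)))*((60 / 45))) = 64344741417 / 8781824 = 7327.04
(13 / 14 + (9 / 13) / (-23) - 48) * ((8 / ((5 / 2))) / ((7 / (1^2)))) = -1577336 / 73255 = -21.53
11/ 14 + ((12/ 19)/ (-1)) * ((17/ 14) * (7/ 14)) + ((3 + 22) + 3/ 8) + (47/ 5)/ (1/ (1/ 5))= 735683/ 26600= 27.66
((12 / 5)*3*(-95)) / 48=-57 / 4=-14.25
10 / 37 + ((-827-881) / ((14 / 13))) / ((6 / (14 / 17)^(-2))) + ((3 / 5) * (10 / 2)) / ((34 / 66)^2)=-378.18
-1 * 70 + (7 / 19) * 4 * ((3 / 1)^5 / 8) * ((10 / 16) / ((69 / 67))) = -299495 / 6992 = -42.83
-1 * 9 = -9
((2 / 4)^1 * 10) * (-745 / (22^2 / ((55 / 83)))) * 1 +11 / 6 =-35789 / 10956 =-3.27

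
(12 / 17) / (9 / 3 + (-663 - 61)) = -12 / 12257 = -0.00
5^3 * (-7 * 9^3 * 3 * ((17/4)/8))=-32531625/32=-1016613.28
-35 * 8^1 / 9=-280 / 9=-31.11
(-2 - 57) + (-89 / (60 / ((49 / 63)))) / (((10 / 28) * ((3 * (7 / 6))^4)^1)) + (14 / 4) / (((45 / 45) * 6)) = -7731373 / 132300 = -58.44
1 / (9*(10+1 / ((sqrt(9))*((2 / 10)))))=1 / 105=0.01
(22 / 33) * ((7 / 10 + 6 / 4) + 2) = 2.80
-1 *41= -41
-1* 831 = -831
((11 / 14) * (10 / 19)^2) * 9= 4950 / 2527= 1.96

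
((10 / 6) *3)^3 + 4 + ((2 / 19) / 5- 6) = 11687 / 95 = 123.02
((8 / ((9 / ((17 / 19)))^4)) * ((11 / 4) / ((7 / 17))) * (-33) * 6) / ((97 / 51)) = -11682583396 / 21502574037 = -0.54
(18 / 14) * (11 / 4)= 99 / 28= 3.54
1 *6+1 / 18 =109 / 18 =6.06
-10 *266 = -2660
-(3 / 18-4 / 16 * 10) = 7 / 3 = 2.33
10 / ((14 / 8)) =40 / 7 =5.71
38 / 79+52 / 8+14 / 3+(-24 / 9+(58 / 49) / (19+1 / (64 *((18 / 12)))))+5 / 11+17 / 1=4118308809 / 155420650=26.50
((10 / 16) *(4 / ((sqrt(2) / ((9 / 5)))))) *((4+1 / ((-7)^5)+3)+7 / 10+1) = 13159791 *sqrt(2) / 672280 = 27.68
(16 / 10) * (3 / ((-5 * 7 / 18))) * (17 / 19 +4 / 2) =-4752 / 665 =-7.15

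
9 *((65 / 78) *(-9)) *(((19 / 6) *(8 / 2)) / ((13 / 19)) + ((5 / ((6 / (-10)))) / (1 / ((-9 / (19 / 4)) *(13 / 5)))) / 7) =-2845035 / 1729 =-1645.48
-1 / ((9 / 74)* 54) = -37 / 243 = -0.15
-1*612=-612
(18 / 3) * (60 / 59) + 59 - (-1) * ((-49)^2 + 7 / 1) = 2473.10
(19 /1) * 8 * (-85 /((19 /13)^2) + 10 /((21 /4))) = -5758.90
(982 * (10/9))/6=4910/27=181.85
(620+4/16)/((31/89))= 220809/124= 1780.72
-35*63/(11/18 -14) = 39690/241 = 164.69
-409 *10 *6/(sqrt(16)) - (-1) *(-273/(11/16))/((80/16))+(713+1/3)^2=248801863/495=502630.03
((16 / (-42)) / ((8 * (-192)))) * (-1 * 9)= -1 / 448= -0.00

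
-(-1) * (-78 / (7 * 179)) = -78 / 1253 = -0.06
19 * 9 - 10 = 161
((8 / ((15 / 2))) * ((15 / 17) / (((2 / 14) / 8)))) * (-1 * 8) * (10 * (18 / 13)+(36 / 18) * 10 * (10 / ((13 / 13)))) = -19927040 / 221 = -90167.60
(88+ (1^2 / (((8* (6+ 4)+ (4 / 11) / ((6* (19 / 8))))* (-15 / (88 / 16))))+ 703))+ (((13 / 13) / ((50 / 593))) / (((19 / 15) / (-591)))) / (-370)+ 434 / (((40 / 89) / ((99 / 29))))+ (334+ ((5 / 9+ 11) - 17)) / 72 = 17015068884145243 / 4142899353600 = 4107.04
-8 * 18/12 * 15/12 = -15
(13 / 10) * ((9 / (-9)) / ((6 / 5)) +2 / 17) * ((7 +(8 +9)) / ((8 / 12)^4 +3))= -153738 / 22015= -6.98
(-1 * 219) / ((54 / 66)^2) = -8833 / 27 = -327.15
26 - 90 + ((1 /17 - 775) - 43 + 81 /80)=-1198063 /1360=-880.93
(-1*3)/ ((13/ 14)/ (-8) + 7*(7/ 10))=-560/ 893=-0.63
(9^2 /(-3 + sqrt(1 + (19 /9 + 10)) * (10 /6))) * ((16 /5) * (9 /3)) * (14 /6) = 2204496 /11105 + 81648 * sqrt(118) /2221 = 597.85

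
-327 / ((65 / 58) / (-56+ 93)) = -701742 / 65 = -10796.03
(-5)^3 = -125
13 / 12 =1.08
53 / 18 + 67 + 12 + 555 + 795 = 25775 / 18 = 1431.94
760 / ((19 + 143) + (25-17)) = 76 / 17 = 4.47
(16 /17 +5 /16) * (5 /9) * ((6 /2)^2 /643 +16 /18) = 8908625 /14166576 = 0.63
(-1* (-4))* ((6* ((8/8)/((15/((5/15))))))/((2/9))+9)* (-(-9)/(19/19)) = 1728/5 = 345.60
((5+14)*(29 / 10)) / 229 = 551 / 2290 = 0.24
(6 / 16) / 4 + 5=163 / 32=5.09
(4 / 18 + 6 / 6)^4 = 2.23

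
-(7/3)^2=-49/9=-5.44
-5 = -5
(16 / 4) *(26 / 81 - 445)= -144076 / 81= -1778.72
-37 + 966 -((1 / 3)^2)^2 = 75248 / 81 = 928.99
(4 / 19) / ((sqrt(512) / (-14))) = -7 * sqrt(2) / 76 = -0.13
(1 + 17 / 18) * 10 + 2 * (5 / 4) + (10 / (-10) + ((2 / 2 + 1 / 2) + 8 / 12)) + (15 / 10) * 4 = 262 / 9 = 29.11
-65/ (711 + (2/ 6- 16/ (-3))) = -39/ 430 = -0.09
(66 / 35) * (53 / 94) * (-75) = -26235 / 329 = -79.74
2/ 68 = 1/ 34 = 0.03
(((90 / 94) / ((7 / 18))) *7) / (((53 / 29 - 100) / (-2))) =15660 / 44603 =0.35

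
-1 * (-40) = 40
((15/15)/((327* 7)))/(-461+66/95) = -95/100095681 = -0.00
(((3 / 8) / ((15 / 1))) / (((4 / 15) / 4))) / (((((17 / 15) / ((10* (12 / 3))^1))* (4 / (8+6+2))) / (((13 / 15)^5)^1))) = 1485172 / 57375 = 25.89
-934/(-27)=934/27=34.59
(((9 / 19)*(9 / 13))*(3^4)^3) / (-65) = -43046721 / 16055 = -2681.20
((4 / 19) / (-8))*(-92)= 46 / 19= 2.42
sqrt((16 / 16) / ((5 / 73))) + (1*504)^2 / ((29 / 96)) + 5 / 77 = sqrt(365) / 5 + 1877686417 / 2233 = 840884.44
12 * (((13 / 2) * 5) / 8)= 48.75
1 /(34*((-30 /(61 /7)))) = -61 /7140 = -0.01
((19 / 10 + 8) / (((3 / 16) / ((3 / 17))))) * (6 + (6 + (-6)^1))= 55.91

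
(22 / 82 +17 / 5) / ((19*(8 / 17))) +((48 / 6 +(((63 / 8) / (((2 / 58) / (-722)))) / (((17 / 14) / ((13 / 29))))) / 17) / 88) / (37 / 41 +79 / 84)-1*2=-7424883520239 / 314359420540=-23.62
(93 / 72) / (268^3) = 31 / 461971968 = 0.00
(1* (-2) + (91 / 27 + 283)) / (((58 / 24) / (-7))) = -214984 / 261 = -823.69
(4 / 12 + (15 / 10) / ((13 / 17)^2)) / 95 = 2939 / 96330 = 0.03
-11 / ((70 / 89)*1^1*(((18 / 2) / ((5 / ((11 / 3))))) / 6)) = -89 / 7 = -12.71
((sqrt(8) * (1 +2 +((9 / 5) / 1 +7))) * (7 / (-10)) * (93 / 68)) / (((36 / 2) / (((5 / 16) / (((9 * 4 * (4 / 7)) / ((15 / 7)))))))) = -12803 * sqrt(2) / 313344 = -0.06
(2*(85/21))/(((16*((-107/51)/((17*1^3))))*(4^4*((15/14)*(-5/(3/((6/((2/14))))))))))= 4913/23009280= 0.00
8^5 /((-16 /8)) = -16384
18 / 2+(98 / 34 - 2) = 168 / 17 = 9.88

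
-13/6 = -2.17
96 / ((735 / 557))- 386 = -76746 / 245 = -313.25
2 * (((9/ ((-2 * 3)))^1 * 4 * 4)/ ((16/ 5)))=-15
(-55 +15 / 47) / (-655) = 514 / 6157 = 0.08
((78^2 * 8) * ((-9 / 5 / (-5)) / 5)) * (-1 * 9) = -3942432 / 125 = -31539.46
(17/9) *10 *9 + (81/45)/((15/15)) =859/5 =171.80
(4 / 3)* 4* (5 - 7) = -32 / 3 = -10.67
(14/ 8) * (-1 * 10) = -17.50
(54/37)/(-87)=-18/1073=-0.02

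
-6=-6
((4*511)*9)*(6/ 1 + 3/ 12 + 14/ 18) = 129283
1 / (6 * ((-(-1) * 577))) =1 / 3462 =0.00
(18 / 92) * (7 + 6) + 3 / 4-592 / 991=245809 / 91172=2.70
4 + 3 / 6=9 / 2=4.50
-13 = -13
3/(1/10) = 30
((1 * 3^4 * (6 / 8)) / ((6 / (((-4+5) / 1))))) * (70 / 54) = 105 / 8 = 13.12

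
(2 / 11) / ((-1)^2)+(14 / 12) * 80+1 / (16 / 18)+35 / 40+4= 3284 / 33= 99.52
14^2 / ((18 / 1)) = 10.89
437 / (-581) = -437 / 581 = -0.75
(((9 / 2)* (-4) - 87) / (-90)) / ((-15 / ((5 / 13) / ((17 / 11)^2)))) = -847 / 67626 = -0.01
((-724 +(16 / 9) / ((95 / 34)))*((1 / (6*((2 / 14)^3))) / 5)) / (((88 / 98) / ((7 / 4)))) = -18190770731 / 1128600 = -16118.00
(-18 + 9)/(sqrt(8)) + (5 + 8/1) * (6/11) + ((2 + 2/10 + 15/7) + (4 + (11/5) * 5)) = 10177/385 - 9 * sqrt(2)/4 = 23.25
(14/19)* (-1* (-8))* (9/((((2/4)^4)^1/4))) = 64512/19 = 3395.37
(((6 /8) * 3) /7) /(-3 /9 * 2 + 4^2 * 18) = 27 /24136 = 0.00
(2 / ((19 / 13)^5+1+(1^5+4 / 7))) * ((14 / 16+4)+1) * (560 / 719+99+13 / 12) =106304390529883 / 828839053104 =128.26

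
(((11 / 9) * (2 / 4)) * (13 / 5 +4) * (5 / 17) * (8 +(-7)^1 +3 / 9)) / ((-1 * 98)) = -121 / 7497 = -0.02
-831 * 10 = -8310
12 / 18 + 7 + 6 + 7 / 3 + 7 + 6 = 29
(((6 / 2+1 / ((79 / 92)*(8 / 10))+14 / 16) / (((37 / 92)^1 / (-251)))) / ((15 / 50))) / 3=-32415395 / 8769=-3696.59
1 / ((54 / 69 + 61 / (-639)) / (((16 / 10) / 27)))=13064 / 151485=0.09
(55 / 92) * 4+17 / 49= 3086 / 1127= 2.74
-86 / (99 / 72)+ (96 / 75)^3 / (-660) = -161258192 / 2578125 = -62.55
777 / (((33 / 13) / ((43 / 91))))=1591 / 11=144.64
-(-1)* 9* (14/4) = 63/2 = 31.50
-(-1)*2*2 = 4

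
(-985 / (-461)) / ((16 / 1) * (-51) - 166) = -985 / 452702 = -0.00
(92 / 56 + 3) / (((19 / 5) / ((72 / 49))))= 11700 / 6517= 1.80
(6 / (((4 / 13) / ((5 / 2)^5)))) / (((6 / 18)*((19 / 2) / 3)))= 1096875 / 608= 1804.07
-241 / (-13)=241 / 13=18.54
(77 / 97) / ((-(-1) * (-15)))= -77 / 1455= -0.05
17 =17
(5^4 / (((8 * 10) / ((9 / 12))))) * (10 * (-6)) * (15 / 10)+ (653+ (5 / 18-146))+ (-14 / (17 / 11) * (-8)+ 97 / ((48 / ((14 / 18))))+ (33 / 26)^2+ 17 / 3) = 152049061 / 2482272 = 61.25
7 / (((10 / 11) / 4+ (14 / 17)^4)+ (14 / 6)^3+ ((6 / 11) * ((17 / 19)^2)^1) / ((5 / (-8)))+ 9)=626840973990 / 1942514564807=0.32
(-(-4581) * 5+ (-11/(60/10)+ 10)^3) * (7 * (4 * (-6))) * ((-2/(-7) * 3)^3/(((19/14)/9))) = -2188135728/133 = -16452148.33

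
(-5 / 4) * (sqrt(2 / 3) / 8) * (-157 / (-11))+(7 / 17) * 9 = 63 / 17 - 785 * sqrt(6) / 1056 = 1.89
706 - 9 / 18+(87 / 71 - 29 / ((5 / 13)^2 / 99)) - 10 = -66424883 / 3550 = -18711.23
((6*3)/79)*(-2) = -36/79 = -0.46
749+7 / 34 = 25473 / 34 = 749.21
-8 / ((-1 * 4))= 2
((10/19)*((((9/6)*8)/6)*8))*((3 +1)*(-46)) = -29440/19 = -1549.47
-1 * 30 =-30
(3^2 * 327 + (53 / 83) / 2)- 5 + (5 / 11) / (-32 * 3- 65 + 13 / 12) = 10296136989 / 3504094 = 2938.32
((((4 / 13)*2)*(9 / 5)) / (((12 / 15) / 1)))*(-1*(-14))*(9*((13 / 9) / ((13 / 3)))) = 756 / 13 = 58.15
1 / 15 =0.07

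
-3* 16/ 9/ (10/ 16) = -128/ 15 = -8.53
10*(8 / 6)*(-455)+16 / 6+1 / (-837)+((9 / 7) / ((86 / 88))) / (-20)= -7638814208 / 1259685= -6064.07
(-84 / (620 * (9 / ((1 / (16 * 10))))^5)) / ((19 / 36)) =-7 / 168839479296000000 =-0.00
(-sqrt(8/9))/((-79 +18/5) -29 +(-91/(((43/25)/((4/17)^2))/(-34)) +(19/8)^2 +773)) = -467840*sqrt(2)/543043101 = -0.00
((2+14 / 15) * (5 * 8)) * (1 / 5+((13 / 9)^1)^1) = 26048 / 135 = 192.95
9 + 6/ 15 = 47/ 5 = 9.40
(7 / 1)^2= 49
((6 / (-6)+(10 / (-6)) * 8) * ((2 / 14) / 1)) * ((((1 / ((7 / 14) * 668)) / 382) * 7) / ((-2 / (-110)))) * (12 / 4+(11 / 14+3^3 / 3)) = -423335 / 5358696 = -0.08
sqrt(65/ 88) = 0.86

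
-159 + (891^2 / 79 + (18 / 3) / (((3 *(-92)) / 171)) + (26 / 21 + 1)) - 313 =730755947 / 76314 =9575.65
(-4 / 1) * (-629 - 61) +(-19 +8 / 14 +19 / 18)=345571 / 126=2742.63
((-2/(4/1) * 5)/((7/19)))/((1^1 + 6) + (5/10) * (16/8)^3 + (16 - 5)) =-95/308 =-0.31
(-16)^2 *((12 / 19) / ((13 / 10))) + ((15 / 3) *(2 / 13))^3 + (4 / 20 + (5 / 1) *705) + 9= 3659.03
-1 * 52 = -52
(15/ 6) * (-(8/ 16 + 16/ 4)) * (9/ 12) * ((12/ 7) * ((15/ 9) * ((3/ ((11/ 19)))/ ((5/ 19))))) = -146205/ 308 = -474.69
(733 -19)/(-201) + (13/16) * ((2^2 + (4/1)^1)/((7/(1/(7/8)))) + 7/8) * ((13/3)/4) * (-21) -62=-25422093/240128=-105.87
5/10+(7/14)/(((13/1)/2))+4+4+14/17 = 9.40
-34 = -34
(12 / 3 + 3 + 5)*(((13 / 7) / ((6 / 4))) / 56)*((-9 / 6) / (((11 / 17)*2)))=-663 / 2156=-0.31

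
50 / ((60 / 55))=275 / 6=45.83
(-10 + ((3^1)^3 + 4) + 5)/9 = 26/9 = 2.89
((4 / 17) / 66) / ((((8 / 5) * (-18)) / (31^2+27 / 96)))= -153805 / 1292544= -0.12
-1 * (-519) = 519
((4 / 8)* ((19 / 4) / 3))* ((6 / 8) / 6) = 19 / 192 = 0.10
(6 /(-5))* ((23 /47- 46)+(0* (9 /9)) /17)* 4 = 51336 /235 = 218.45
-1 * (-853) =853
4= 4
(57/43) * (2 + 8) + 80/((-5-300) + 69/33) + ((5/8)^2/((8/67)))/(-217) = 12.98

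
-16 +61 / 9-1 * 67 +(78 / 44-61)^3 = -19917510671 / 95832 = -207837.79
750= 750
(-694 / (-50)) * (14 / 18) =2429 / 225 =10.80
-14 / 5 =-2.80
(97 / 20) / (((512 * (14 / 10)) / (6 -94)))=-0.60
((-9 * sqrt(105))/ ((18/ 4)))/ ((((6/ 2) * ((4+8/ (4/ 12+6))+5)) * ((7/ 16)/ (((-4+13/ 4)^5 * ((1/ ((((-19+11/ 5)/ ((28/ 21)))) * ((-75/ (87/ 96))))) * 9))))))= 4959 * sqrt(105)/ 16307200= 0.00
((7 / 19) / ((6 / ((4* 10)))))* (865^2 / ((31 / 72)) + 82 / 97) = 731584831880 / 171399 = 4268314.47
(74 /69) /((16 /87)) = 1073 /184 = 5.83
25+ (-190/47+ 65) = 4040/47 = 85.96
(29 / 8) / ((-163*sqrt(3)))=-29*sqrt(3) / 3912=-0.01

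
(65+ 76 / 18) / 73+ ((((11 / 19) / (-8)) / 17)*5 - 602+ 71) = -530.07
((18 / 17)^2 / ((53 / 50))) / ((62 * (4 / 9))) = 18225 / 474827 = 0.04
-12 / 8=-3 / 2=-1.50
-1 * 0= 0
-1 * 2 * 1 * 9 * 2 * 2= -72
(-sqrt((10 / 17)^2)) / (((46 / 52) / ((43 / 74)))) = -0.39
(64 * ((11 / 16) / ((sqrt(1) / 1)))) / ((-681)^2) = 44 / 463761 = 0.00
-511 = -511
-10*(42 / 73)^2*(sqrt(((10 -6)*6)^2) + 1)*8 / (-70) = 50400 / 5329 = 9.46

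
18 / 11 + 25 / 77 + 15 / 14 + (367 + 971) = 206519 / 154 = 1341.03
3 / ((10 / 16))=24 / 5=4.80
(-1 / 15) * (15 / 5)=-1 / 5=-0.20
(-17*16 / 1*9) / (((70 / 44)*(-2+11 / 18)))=969408 / 875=1107.89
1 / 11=0.09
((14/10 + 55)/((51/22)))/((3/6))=48.66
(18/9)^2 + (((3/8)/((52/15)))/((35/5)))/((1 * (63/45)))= 81761/20384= 4.01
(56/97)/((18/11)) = 308/873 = 0.35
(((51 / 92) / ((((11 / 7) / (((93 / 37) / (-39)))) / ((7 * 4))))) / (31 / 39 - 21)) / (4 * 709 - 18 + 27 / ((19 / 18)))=0.00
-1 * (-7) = 7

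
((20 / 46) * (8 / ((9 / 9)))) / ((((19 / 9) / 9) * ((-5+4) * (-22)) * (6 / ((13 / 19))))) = 7020 / 91333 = 0.08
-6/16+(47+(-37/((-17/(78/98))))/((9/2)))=939823/19992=47.01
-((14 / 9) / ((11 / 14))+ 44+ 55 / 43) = -201181 / 4257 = -47.26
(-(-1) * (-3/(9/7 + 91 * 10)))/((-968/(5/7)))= 15/6174872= 0.00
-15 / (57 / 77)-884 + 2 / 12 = -103067 / 114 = -904.10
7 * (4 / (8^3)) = 7 / 128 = 0.05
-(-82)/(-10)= -41/5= -8.20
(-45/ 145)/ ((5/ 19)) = -1.18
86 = 86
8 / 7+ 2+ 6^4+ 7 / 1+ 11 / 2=18363 / 14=1311.64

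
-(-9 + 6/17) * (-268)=-39396/17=-2317.41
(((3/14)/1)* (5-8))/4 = -0.16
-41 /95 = -0.43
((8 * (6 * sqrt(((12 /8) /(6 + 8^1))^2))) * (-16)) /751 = -576 /5257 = -0.11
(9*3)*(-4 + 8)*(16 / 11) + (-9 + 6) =1695 / 11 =154.09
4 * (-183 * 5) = -3660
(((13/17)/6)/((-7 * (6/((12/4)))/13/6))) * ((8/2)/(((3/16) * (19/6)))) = -10816/2261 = -4.78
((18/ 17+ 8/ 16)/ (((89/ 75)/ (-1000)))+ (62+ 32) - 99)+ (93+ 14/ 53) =-98259686/ 80189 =-1225.35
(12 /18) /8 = 1 /12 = 0.08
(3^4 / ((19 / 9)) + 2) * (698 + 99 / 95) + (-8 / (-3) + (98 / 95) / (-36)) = 916928363 / 32490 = 28221.86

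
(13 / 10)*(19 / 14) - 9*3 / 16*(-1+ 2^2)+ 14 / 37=-60499 / 20720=-2.92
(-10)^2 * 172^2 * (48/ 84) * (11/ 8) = 16271200/ 7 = 2324457.14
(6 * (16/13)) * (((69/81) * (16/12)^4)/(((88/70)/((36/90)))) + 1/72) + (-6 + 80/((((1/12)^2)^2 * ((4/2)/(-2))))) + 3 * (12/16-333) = -692148507565/416988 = -1659876.32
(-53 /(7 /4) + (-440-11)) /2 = -240.64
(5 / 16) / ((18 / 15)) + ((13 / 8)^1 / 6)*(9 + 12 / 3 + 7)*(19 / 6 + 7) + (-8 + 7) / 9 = 1767 / 32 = 55.22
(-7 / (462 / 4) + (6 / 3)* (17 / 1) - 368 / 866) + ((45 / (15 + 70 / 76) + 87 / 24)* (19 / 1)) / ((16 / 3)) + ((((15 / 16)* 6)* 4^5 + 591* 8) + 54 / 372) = 6576549013849 / 623686272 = 10544.64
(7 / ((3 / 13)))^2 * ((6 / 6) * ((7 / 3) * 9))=19322.33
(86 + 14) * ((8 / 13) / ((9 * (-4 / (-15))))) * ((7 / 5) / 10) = 3.59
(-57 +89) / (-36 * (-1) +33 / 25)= 800 / 933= 0.86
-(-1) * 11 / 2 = 11 / 2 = 5.50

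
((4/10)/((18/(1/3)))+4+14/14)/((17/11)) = 3.24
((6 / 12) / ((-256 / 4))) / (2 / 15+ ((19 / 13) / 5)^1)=-195 / 10624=-0.02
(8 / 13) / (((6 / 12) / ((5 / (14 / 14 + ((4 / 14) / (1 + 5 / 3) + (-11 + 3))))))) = -2240 / 2509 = -0.89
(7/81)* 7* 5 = 245/81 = 3.02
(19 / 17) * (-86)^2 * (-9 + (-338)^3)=-5426261328044 / 17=-319191842826.12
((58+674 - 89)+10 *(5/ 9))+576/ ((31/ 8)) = 222419/ 279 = 797.20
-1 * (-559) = 559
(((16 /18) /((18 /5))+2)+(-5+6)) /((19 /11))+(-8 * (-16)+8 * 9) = 201.88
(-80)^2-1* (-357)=6757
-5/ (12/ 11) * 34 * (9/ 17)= -82.50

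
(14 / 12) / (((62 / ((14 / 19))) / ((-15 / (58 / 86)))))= -10535 / 34162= -0.31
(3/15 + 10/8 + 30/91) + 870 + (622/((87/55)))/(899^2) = 111562182962393/127970546340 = 871.78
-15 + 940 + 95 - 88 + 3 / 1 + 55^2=3960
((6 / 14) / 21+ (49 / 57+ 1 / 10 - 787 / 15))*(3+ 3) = -1438021 / 4655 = -308.92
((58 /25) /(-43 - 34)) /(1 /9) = -522 /1925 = -0.27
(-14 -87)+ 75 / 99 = -3308 / 33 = -100.24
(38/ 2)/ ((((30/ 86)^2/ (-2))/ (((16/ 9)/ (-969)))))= 59168/ 103275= 0.57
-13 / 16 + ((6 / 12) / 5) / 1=-57 / 80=-0.71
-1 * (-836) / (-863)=-836 / 863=-0.97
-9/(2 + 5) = -9/7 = -1.29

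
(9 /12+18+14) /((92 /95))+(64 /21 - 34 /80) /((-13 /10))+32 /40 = 16375901 /502320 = 32.60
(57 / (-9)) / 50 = -19 / 150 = -0.13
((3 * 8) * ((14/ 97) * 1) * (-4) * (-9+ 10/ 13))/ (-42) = -3424/ 1261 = -2.72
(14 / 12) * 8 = 28 / 3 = 9.33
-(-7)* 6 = 42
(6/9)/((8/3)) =1/4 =0.25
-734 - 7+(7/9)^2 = -740.40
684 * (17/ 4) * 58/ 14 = 84303/ 7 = 12043.29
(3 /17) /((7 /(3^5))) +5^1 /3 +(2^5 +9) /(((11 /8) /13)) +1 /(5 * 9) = 23294059 /58905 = 395.45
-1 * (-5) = 5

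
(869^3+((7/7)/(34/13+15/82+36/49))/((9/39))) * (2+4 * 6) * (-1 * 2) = -18892155209917756/553629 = -34124215331.78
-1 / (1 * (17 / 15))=-15 / 17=-0.88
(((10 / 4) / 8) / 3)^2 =25 / 2304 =0.01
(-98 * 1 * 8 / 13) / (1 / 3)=-180.92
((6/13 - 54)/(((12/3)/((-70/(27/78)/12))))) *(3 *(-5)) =-10150/3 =-3383.33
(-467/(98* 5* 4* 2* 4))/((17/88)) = -5137/33320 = -0.15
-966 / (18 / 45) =-2415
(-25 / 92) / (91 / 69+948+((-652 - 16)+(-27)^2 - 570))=-75 / 121528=-0.00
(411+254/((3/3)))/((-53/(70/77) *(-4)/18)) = 29925/583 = 51.33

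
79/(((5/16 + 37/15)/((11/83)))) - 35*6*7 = -81172110/55361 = -1466.23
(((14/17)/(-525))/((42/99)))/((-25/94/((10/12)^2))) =0.01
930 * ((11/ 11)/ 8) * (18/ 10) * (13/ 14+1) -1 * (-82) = 27191/ 56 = 485.55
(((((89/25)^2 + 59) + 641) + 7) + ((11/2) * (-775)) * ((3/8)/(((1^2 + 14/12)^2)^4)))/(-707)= -52176348518988/51493001763125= -1.01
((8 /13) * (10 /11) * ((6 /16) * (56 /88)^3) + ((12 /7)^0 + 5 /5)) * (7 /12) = 684173 /570999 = 1.20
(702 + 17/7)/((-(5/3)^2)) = -44379/175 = -253.59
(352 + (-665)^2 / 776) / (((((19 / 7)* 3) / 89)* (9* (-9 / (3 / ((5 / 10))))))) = -148559957 / 199044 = -746.37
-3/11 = -0.27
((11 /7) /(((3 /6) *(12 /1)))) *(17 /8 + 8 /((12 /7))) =1793 /1008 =1.78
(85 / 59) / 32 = 85 / 1888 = 0.05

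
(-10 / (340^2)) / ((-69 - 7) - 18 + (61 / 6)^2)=-9 / 973930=-0.00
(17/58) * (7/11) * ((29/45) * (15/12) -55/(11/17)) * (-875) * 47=14833335125/22968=645826.15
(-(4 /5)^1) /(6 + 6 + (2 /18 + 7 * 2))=-36 /1175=-0.03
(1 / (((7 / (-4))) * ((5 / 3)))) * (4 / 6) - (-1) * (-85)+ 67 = -638 / 35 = -18.23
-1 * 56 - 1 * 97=-153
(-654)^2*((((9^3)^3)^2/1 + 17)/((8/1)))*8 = 64197877030691283308808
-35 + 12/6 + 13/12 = -383/12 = -31.92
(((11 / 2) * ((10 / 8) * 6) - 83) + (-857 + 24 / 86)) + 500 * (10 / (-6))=-893611 / 516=-1731.80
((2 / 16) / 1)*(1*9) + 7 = 65 / 8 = 8.12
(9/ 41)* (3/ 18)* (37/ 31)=0.04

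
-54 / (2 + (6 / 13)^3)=-59319 / 2305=-25.73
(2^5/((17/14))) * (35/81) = 15680/1377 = 11.39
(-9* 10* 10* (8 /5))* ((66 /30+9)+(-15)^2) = -340128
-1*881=-881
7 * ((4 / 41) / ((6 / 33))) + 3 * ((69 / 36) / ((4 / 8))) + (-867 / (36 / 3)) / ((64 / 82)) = -405745 / 5248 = -77.31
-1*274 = -274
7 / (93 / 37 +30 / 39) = 3367 / 1579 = 2.13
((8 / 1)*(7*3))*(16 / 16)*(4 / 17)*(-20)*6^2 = -483840 / 17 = -28461.18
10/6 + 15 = 50/3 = 16.67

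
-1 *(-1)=1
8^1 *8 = 64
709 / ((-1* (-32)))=709 / 32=22.16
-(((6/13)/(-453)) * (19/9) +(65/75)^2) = -330797/441675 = -0.75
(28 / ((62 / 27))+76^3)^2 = 185194919345956 / 961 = 192710634074.88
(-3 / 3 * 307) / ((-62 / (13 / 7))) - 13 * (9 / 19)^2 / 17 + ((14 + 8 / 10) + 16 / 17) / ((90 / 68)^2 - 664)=411487215361 / 45718256570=9.00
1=1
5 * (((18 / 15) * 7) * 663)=27846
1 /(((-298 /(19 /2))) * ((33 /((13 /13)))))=-19 /19668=-0.00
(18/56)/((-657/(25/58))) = -25/118552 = -0.00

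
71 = 71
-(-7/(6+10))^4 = -2401/65536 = -0.04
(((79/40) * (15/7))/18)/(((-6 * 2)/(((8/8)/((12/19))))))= -1501/48384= -0.03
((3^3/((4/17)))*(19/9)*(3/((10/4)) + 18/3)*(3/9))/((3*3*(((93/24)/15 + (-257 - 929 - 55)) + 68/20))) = -7752/148481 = -0.05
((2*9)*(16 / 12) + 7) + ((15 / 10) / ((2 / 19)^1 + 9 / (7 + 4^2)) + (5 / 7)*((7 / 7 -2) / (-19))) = 280845 / 8246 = 34.06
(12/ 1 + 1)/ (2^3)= 13/ 8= 1.62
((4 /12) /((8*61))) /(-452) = -0.00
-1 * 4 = -4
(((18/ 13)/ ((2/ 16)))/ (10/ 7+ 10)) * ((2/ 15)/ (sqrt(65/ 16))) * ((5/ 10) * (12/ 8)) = 126 * sqrt(65)/ 21125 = 0.05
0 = 0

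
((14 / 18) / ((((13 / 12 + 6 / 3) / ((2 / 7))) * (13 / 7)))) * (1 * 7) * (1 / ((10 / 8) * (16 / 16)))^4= 100352 / 901875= 0.11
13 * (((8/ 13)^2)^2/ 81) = 4096/ 177957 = 0.02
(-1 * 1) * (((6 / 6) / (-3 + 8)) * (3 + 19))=-22 / 5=-4.40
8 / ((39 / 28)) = 224 / 39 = 5.74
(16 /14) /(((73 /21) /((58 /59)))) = 1392 /4307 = 0.32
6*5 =30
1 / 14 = 0.07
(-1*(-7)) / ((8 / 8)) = 7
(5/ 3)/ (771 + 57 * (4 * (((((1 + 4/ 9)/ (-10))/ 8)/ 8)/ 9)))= 7200/ 3330473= 0.00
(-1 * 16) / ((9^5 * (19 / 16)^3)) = -65536 / 405017091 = -0.00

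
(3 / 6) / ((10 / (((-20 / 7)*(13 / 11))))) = -13 / 77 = -0.17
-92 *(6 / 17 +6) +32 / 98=-486592 / 833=-584.14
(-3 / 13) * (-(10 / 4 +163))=993 / 26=38.19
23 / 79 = 0.29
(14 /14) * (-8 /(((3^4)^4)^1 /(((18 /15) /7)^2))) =-32 /5859137025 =-0.00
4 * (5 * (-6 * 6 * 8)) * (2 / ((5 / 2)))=-4608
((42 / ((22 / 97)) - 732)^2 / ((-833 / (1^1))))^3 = -47360228607364848890625 / 1023979153377257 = -46251164.83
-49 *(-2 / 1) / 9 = 98 / 9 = 10.89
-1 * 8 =-8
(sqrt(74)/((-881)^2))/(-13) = -sqrt(74)/10090093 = -0.00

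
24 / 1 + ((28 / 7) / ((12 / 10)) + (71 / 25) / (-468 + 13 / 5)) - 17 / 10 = 1789037 / 69810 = 25.63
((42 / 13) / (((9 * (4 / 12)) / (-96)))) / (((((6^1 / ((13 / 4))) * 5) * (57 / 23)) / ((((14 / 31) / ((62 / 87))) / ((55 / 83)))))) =-21701512 / 5021225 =-4.32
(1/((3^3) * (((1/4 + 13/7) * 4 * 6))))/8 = 0.00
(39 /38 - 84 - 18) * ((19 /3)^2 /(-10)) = 24301 /60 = 405.02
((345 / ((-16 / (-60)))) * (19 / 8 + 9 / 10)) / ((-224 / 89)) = -12067065 / 7168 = -1683.46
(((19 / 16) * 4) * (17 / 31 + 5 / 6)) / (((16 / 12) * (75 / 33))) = 53713 / 24800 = 2.17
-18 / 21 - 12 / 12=-13 / 7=-1.86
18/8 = 9/4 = 2.25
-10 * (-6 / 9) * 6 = 40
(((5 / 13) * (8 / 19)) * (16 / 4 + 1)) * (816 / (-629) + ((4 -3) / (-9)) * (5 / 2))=-1.28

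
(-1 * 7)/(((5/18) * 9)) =-14/5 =-2.80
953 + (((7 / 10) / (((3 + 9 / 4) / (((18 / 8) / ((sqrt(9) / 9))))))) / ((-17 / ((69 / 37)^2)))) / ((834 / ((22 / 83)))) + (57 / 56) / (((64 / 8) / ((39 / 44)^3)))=48829756445547941987 / 51233179638108160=953.09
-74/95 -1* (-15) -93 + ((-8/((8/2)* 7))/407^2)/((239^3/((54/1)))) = -118471623553829488/1503848775736615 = -78.78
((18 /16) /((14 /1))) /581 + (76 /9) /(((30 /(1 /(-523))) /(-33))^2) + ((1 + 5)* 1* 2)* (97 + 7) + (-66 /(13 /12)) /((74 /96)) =2251783192699723793 /1926305334298800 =1168.96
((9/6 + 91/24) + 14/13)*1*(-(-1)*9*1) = 5961/104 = 57.32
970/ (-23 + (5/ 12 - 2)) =-2328/ 59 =-39.46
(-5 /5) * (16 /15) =-16 /15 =-1.07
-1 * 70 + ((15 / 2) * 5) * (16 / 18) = -110 / 3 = -36.67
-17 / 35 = -0.49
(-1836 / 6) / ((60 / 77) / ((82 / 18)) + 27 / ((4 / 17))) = -429352 / 161247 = -2.66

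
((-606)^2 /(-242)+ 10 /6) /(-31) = 550249 /11253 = 48.90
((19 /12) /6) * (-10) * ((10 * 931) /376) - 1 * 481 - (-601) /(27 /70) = 20543741 /20304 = 1011.81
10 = 10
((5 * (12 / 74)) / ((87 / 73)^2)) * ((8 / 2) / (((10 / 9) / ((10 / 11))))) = 639480 / 342287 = 1.87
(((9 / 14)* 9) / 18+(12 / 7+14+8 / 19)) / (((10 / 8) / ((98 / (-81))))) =-24514 / 1539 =-15.93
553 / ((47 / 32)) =17696 / 47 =376.51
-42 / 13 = -3.23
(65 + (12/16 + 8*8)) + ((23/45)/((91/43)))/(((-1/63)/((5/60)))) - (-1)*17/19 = 479341/3705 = 129.38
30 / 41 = 0.73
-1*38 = -38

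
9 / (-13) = -9 / 13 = -0.69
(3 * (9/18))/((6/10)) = 5/2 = 2.50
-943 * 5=-4715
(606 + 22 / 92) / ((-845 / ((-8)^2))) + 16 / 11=-9505264 / 213785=-44.46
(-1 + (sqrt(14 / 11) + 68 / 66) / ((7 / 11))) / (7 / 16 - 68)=-16 * sqrt(154) / 7567 - 208 / 22701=-0.04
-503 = -503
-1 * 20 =-20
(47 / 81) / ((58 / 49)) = 2303 / 4698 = 0.49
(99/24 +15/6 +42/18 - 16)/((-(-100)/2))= -169/1200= -0.14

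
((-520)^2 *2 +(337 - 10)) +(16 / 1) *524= 549511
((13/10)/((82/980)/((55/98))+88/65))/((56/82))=381095/300888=1.27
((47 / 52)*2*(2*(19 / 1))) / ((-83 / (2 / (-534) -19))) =4531082 / 288093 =15.73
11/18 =0.61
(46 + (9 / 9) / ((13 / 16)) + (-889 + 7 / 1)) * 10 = -108520 / 13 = -8347.69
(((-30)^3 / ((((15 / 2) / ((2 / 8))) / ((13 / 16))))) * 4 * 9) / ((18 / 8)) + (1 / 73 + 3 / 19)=-16227662 / 1387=-11699.83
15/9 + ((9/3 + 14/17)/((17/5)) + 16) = 16292/867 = 18.79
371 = 371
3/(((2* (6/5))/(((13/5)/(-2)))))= -13/8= -1.62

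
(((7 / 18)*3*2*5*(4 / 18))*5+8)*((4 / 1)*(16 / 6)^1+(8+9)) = 46978 / 81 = 579.98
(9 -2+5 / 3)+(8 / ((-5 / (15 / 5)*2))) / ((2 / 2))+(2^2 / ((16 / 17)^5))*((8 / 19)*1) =79821503 / 9338880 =8.55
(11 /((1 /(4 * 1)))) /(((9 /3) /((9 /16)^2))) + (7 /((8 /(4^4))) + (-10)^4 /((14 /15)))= 4902431 /448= 10942.93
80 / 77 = 1.04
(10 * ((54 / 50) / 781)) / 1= 54 / 3905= 0.01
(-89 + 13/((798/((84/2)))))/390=-839/3705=-0.23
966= 966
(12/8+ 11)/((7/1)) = 1.79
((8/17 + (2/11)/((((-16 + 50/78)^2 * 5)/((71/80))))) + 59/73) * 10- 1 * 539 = -51547506793549/97959849020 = -526.21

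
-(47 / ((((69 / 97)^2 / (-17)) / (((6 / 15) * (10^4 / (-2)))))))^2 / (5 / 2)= -90427490431489600000 / 22667121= -3989368143907.19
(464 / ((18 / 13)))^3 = 27434308096 / 729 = 37632795.74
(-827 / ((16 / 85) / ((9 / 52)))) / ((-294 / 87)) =18346995 / 81536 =225.02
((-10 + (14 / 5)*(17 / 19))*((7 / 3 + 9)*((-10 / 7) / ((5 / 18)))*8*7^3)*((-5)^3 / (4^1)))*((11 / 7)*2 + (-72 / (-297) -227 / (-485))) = -2926213655680 / 20273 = -144340435.83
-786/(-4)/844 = 393/1688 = 0.23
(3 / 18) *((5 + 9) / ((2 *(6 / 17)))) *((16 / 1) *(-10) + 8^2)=-952 / 3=-317.33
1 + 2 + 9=12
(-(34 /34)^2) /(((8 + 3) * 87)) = -1 /957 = -0.00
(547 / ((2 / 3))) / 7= 1641 / 14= 117.21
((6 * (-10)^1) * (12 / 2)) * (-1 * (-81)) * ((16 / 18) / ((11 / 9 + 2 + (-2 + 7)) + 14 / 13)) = -47385 / 17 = -2787.35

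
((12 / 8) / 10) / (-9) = -1 / 60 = -0.02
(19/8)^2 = 361/64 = 5.64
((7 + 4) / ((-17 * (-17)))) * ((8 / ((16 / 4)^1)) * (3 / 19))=66 / 5491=0.01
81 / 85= 0.95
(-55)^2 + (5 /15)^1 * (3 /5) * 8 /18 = 136129 /45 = 3025.09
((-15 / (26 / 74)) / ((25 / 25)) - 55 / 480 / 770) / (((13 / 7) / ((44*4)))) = -41025743 / 10140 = -4045.93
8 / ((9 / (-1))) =-8 / 9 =-0.89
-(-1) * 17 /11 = 17 /11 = 1.55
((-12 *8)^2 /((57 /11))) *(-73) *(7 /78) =-2877952 /247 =-11651.63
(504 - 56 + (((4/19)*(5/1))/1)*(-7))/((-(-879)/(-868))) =-7266896/16701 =-435.12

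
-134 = -134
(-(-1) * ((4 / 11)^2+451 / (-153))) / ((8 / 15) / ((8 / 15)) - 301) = 52123 / 5553900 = 0.01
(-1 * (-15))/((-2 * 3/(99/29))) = -495/58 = -8.53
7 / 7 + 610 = 611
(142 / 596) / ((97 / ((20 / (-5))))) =-142 / 14453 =-0.01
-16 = -16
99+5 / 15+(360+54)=1540 / 3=513.33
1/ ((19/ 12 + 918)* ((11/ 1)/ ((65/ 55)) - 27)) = -78/ 1269025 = -0.00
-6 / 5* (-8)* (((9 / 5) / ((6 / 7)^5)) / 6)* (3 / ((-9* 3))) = -16807 / 24300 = -0.69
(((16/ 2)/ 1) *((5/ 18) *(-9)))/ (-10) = 2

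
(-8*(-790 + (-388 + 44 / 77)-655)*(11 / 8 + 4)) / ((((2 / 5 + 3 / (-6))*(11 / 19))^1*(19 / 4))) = -286525.19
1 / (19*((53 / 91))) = 91 / 1007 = 0.09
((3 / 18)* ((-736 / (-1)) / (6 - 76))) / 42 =-92 / 2205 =-0.04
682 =682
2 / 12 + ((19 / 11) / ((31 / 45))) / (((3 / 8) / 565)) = 7729541 / 2046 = 3777.88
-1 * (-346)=346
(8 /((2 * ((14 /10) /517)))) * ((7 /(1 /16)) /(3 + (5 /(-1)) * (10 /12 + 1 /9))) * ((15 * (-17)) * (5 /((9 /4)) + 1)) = 2446857600 /31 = 78930890.32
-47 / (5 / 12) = -564 / 5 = -112.80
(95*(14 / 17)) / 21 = 190 / 51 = 3.73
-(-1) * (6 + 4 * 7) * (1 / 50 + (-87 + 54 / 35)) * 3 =-1525053 / 175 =-8714.59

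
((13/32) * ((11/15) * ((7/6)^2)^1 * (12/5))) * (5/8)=7007/11520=0.61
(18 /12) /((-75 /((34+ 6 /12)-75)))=81 /100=0.81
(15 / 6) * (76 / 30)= 19 / 3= 6.33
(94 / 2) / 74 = 47 / 74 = 0.64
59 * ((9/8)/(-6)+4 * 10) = 37583/16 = 2348.94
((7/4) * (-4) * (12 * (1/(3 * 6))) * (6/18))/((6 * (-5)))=7/135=0.05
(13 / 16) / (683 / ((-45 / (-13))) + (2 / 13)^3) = 1285245 / 312120368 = 0.00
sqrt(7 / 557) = sqrt(3899) / 557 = 0.11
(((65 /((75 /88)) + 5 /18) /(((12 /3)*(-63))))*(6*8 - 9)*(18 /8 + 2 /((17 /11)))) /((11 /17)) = -21583237 /332640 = -64.88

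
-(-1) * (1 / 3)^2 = 1 / 9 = 0.11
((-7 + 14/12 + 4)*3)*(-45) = 495/2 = 247.50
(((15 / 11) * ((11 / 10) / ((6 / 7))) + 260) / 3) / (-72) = -349 / 288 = -1.21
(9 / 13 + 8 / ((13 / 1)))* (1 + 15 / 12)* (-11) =-1683 / 52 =-32.37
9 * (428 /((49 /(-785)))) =-3023820 /49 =-61710.61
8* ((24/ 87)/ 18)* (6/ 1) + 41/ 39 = 2021/ 1131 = 1.79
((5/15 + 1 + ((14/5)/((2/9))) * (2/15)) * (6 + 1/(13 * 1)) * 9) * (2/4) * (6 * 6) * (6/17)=5784696/5525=1047.00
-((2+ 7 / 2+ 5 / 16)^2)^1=-8649 / 256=-33.79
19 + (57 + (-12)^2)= 220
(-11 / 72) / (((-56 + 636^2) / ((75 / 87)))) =-55 / 168894144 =-0.00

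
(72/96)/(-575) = -3/2300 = -0.00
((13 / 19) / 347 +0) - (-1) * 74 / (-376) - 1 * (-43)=42.81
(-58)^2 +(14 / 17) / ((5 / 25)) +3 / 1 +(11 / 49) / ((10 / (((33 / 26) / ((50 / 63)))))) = 5215174539 / 1547000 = 3371.15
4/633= 0.01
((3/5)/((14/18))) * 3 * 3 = 6.94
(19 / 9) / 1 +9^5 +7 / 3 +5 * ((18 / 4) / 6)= 2126059 / 36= 59057.19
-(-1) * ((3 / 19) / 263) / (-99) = -1 / 164901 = -0.00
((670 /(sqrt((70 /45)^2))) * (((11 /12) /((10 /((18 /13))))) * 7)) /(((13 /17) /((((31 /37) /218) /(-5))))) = -10486773 /27263080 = -0.38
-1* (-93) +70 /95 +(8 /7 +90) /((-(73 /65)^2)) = 15221193 /708757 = 21.48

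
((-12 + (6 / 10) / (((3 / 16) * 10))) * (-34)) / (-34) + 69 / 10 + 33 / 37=-7193 / 1850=-3.89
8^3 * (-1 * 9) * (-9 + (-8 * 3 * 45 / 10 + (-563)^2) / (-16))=91297440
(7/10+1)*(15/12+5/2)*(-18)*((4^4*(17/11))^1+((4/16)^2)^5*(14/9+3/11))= -45399.27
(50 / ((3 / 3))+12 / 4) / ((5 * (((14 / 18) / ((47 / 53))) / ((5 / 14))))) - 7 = -263 / 98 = -2.68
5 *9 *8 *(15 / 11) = 5400 / 11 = 490.91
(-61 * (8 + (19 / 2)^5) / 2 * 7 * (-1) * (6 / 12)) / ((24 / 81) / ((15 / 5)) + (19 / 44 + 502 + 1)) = 134592370605 / 8203808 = 16406.08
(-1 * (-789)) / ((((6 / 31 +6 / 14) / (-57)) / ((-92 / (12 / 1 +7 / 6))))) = 199520216 / 395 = 505114.47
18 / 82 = 9 / 41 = 0.22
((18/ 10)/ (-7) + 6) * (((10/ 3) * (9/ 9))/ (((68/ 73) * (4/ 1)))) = 4891/ 952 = 5.14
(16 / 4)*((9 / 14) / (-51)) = -0.05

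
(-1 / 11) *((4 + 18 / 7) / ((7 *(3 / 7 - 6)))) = 46 / 3003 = 0.02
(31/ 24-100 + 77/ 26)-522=-192737/ 312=-617.75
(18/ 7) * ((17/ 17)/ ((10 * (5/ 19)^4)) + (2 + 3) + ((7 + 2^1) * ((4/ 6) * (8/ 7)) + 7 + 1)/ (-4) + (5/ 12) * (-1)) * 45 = 153943389/ 61250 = 2513.36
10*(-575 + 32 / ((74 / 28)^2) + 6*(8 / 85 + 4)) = -127036566 / 23273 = -5458.54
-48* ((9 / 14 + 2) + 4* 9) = -12984 / 7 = -1854.86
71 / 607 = 0.12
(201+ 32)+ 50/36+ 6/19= 80269/342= 234.70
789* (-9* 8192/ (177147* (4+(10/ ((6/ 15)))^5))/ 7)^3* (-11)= 1590443569577984/ 811983878220271468476624532130275083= 0.00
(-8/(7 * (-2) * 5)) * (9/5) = 36/175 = 0.21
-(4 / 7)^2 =-16 / 49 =-0.33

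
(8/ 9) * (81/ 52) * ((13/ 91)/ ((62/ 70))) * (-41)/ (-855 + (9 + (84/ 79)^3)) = 20214599/ 1865076343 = 0.01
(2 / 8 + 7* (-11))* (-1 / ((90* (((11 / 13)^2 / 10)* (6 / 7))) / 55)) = 1815905 / 2376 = 764.27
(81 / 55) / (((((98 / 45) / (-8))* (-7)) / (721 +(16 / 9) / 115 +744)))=70182612 / 61985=1132.25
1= 1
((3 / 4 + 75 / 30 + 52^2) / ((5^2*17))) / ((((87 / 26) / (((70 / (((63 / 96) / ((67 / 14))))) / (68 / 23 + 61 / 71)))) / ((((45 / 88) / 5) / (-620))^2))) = 5795517 / 836292952000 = 0.00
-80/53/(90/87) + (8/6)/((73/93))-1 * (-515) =5980385/11607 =515.24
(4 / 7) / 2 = 2 / 7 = 0.29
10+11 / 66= 61 / 6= 10.17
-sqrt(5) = -2.24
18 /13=1.38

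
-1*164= -164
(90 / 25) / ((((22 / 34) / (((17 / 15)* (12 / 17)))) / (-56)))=-68544 / 275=-249.25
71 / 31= 2.29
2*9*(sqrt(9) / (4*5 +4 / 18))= 243 / 91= 2.67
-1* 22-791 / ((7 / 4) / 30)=-13582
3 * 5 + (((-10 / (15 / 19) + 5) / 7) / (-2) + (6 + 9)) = 1283 / 42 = 30.55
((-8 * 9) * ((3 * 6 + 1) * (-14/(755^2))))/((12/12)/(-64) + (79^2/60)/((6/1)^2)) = 4727808/404375735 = 0.01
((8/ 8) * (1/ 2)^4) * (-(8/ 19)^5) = -2048/ 2476099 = -0.00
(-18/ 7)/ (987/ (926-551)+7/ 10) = -4500/ 5831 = -0.77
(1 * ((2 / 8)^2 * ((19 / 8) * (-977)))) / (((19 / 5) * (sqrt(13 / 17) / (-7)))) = 34195 * sqrt(221) / 1664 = 305.50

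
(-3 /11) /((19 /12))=-36 /209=-0.17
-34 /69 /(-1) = 0.49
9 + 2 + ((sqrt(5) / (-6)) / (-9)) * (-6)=11 - sqrt(5) / 9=10.75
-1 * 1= -1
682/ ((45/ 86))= 58652/ 45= 1303.38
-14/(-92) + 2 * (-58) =-5329/46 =-115.85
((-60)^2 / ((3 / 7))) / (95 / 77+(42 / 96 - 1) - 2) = -10348800 / 1637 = -6321.81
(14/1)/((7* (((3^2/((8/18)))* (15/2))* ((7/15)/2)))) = 32/567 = 0.06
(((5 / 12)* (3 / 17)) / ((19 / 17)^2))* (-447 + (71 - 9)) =-32725 / 1444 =-22.66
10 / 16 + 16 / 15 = 203 / 120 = 1.69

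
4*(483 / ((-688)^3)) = -483 / 81415168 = -0.00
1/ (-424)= -1/ 424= -0.00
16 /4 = 4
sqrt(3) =1.73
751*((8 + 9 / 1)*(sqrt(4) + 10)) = 153204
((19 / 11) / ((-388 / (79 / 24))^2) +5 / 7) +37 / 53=499859707625 / 353877156864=1.41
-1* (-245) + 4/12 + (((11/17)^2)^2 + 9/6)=247.01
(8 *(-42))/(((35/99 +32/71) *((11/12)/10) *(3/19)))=-163175040/5653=-28865.21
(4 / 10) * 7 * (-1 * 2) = -28 / 5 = -5.60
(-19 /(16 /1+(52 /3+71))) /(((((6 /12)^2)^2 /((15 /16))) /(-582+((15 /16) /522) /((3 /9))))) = 461777805 /290464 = 1589.79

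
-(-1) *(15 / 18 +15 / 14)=40 / 21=1.90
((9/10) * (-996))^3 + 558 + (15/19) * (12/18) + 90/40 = -6842720653393/9500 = -720286384.57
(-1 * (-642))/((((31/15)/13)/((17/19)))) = 2128230/589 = 3613.29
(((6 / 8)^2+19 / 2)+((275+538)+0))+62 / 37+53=519621 / 592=877.74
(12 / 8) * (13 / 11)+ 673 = 14845 / 22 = 674.77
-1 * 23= -23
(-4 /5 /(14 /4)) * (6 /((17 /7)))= -48 /85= -0.56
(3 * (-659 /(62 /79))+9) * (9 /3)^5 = -37816875 /62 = -609949.60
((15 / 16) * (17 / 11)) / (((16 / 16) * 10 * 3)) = 17 / 352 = 0.05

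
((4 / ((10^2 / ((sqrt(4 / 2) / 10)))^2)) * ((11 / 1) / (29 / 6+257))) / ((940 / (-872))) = -3597 / 11537031250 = -0.00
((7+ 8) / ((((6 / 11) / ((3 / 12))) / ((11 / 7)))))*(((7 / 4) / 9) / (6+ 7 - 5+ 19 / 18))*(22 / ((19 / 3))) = 19965 / 24776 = 0.81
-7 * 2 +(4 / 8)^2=-13.75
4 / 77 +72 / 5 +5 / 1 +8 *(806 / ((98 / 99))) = 17607103 / 2695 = 6533.25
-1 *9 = -9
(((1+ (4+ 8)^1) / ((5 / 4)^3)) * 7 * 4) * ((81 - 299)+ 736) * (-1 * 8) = -96538624 / 125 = -772308.99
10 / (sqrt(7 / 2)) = 10 * sqrt(14) / 7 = 5.35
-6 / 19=-0.32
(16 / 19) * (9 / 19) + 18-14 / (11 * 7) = 72340 / 3971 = 18.22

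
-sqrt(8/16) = -sqrt(2)/2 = -0.71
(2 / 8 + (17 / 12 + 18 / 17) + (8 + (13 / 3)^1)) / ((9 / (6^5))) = 221184 / 17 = 13010.82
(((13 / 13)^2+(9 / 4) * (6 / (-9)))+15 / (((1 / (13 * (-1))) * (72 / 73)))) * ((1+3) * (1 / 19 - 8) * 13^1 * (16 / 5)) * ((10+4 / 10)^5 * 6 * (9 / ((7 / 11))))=5623741457103863808 / 2078125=2706161302666.52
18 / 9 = 2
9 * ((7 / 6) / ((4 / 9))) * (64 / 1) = 1512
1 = 1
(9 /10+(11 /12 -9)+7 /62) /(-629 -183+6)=13151 /1499160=0.01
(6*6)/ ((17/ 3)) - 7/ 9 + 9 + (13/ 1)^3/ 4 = 345061/ 612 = 563.83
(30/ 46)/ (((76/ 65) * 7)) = 975/ 12236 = 0.08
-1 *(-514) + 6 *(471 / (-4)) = -385 / 2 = -192.50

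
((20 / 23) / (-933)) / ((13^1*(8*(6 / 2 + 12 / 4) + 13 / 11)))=-220 / 150921147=-0.00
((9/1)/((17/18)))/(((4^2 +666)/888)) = 71928/5797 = 12.41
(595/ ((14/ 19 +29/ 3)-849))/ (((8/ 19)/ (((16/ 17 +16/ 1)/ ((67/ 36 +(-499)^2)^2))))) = -44212392/ 96024395400557755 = -0.00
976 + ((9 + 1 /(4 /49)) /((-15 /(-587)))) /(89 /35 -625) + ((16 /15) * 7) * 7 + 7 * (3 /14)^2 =9399480227 /9150120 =1027.25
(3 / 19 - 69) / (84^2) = -109 / 11172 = -0.01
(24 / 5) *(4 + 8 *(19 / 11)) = 85.53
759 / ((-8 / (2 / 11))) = -69 / 4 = -17.25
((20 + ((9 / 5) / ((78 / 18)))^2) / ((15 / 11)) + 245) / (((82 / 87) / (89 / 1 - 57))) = 7639478816 / 866125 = 8820.30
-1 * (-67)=67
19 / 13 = 1.46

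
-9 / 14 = -0.64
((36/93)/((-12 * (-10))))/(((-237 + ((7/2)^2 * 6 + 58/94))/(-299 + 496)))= -9259/2373205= -0.00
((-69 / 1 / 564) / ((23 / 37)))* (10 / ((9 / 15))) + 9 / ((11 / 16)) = 30433 / 3102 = 9.81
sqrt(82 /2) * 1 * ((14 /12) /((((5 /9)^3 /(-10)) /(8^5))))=-55738368 * sqrt(41) /25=-14275987.80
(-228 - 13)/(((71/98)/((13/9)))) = -307034/639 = -480.49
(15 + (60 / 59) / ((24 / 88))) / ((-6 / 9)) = -28.09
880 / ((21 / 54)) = 2262.86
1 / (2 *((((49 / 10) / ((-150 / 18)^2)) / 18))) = 6250 / 49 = 127.55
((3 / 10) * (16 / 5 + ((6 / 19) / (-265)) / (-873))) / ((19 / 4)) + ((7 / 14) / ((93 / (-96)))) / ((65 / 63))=-0.30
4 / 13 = 0.31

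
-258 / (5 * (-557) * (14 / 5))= 129 / 3899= 0.03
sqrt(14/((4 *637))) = sqrt(182)/182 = 0.07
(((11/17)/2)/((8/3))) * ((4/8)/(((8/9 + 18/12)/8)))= 297/1462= 0.20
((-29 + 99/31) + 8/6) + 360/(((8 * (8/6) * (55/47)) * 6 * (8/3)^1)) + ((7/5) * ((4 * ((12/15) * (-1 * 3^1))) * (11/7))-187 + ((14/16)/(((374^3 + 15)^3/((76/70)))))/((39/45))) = -703075243200809315089262481975677/3046377801366178609675274529600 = -230.79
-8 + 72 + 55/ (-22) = 123/ 2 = 61.50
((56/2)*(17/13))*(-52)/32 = -119/2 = -59.50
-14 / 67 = -0.21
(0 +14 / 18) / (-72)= -0.01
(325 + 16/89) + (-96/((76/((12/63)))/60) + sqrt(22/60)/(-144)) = 3678273/11837-sqrt(330)/4320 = 310.74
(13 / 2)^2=169 / 4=42.25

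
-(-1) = 1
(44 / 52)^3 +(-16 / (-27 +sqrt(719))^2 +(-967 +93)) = -60696199 / 54925 - 216 * sqrt(719) / 25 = -1336.75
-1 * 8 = -8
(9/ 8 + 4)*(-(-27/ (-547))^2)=-29889/ 2393672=-0.01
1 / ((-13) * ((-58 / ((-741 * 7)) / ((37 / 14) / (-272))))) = 2109 / 31552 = 0.07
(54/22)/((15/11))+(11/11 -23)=-101/5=-20.20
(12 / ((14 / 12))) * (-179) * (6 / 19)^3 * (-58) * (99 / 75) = 5328208512 / 1200325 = 4438.97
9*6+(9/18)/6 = 649/12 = 54.08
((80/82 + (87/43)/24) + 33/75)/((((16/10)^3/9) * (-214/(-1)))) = 23799105/1545347072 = 0.02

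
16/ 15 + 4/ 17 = 332/ 255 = 1.30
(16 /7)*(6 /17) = 96 /119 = 0.81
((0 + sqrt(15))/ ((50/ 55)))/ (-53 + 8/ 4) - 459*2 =-918 - 11*sqrt(15)/ 510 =-918.08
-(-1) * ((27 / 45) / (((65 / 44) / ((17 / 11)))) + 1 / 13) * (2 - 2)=0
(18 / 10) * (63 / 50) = 567 / 250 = 2.27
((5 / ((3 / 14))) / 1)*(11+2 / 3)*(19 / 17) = 46550 / 153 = 304.25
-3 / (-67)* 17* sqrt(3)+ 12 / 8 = 51* sqrt(3) / 67+ 3 / 2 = 2.82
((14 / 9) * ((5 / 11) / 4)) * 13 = 455 / 198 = 2.30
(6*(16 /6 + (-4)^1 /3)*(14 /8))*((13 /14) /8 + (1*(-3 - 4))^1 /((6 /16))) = -6233 /24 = -259.71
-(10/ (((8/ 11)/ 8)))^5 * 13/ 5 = -41873260000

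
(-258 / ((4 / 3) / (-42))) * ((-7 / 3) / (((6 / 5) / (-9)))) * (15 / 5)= 853335 / 2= 426667.50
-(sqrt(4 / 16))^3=-1 / 8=-0.12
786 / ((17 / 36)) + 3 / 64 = 1664.52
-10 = -10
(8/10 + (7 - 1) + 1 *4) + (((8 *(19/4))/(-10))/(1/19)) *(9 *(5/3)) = -5361/5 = -1072.20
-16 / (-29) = 0.55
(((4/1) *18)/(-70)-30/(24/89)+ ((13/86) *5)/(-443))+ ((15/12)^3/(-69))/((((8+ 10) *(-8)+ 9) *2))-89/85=-61259894889257/540557587584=-113.33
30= 30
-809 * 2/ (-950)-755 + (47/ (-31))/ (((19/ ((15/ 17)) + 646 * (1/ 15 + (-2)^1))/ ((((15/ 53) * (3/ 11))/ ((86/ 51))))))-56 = -11352296508187/ 14027358950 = -809.30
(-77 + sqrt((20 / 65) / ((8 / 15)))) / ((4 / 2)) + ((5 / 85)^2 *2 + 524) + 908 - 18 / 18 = sqrt(390) / 52 + 804869 / 578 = 1392.89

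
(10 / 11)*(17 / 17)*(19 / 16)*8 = 95 / 11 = 8.64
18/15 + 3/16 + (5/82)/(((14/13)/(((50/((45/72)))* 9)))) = 967857/22960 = 42.15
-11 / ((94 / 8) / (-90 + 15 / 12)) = 3905 / 47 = 83.09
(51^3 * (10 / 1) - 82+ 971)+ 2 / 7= 9291795 / 7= 1327399.29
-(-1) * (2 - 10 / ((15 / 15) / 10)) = -98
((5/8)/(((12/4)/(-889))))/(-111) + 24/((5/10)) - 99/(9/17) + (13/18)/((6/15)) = -120347/888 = -135.53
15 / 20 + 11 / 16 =23 / 16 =1.44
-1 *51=-51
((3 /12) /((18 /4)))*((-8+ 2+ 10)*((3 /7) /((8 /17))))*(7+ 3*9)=289 /42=6.88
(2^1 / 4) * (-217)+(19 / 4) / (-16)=-6963 / 64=-108.80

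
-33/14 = -2.36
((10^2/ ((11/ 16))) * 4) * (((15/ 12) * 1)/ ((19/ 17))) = 136000/ 209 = 650.72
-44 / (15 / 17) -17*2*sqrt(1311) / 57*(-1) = -748 / 15 + 34*sqrt(1311) / 57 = -28.27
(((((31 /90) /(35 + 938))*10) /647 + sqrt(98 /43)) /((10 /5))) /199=31 /2254980042 + 7*sqrt(86) /17114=0.00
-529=-529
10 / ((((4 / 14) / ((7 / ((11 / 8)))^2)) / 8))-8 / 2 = 877596 / 121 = 7252.86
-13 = -13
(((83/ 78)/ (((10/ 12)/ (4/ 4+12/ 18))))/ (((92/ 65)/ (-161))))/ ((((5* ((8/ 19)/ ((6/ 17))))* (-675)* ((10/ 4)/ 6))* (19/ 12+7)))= 11039/ 656625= 0.02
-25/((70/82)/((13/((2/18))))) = -23985/7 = -3426.43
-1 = -1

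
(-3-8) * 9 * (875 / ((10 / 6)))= -51975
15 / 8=1.88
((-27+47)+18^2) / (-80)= -43 / 10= -4.30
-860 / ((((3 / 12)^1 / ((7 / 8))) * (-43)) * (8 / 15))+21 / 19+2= 134.36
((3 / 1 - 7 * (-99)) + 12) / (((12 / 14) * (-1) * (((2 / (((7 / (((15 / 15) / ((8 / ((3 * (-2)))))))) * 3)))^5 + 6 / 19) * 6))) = -4220304928 / 9680775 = -435.95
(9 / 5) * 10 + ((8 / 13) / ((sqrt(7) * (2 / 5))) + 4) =20 * sqrt(7) / 91 + 22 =22.58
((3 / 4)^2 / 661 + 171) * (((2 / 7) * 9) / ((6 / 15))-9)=-16276545 / 37016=-439.72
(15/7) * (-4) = -60/7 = -8.57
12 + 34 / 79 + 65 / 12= 16919 / 948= 17.85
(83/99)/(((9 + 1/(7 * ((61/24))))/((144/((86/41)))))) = 6.36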